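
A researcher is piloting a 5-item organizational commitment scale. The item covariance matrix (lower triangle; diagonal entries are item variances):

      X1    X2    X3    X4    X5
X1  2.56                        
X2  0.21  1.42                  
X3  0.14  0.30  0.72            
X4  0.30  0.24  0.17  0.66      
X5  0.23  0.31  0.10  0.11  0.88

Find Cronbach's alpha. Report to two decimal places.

α = 0.50

sum of item variances = 2.56 + 1.42 + 0.72 + 0.66 + 0.88 = 6.24
Σ_{i<j} σ_ij = 2.11
σ²_T = 6.24 + 2 × 2.11 = 10.46
α = (k/(k−1))·(1 − sum of item variances/σ²_T) = (5/4)·(1 − 6.24/10.46) = 0.50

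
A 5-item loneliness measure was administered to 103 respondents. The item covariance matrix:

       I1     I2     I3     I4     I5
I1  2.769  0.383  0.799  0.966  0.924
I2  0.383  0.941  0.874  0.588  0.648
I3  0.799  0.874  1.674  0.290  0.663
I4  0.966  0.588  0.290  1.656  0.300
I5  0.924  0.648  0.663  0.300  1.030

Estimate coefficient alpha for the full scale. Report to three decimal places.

Σσ²ᵢ = 2.769 + 0.941 + 1.674 + 1.656 + 1.030 = 8.070
Σ_{i<j} σ_ij = 6.435
Var(T) = 8.070 + 2 × 6.435 = 20.940
α = (k/(k−1))·(1 − Σσ²ᵢ/Var(T)) = (5/4)·(1 − 8.070/20.940) = 0.768

coefficient alpha = 0.768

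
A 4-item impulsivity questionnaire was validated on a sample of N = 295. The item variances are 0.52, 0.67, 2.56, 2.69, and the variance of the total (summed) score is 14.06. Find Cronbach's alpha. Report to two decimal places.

Σσ²ᵢ = 0.52 + 0.67 + 2.56 + 2.69 = 6.44
α = (k/(k−1))·(1 − Σσ²ᵢ/total variance) = (4/3)·(1 − 6.44/14.06) = 0.72

Cronbach's alpha = 0.72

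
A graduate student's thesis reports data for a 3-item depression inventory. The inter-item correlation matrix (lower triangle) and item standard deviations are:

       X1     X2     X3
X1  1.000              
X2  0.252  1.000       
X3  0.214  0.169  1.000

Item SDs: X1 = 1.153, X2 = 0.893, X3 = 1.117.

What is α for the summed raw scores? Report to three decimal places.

α = 0.441

Σσ²ᵢ = 1.153² + 0.893² + 1.117² = 3.3745
Covariances σ_ij = r_ij · s_i · s_j:
  σ(X1,X2) = 0.252 × 1.153 × 0.893 = 0.2595
  σ(X1,X3) = 0.214 × 1.153 × 1.117 = 0.2756
  σ(X2,X3) = 0.169 × 0.893 × 1.117 = 0.1686
σ²_T = Σσ²ᵢ + 2·Σσ_ij = 3.3745 + 2 × 0.7037 = 4.7819
α = (3/2)·(1 − 3.3745/4.7819) = 0.441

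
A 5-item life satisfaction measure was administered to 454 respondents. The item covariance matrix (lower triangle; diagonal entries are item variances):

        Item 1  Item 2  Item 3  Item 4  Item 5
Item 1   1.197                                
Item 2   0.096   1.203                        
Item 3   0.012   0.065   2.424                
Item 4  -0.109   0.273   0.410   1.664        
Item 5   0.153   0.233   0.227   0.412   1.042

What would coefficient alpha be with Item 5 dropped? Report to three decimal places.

α = 0.250

Remaining items: Item 1, Item 2, Item 3, Item 4 (k = 4).
ΣVar(i) = 1.197 + 1.203 + 2.424 + 1.664 = 6.488
σ²_total = 6.488 + 2 × 0.747 = 7.982
α (item deleted) = (4/3)·(1 − 6.488/7.982) = 0.250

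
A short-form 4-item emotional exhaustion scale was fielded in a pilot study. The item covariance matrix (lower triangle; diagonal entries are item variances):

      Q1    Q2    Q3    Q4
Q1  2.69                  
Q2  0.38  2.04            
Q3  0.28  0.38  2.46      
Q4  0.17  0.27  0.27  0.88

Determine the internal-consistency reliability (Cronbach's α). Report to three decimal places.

ΣVar(i) = 2.69 + 2.04 + 2.46 + 0.88 = 8.07
Sum of off-diagonal covariances = 1.75
σ²_T = 8.07 + 2 × 1.75 = 11.57
α = (k/(k−1))·(1 − ΣVar(i)/σ²_T) = (4/3)·(1 − 8.07/11.57) = 0.403

Cronbach's α = 0.403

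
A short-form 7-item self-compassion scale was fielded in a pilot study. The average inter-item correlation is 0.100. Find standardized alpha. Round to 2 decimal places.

Standardized α = k·r̄ / (1 + (k−1)·r̄) = 7 × 0.100 / (1 + 6 × 0.100)
  = 0.7000 / 1.6000 = 0.44

α = 0.44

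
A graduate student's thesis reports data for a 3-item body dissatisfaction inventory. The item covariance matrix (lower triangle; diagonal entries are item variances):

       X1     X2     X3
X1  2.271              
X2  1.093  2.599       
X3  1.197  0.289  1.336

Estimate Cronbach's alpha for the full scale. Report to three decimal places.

Cronbach's alpha = 0.681

Σσ²ᵢ = 2.271 + 2.599 + 1.336 = 6.206
Sum of off-diagonal covariances = 2.579
σ²_T = 6.206 + 2 × 2.579 = 11.364
α = (k/(k−1))·(1 − Σσ²ᵢ/σ²_T) = (3/2)·(1 − 6.206/11.364) = 0.681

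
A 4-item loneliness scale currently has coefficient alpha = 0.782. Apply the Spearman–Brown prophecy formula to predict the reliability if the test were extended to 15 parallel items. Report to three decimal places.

Length factor m = 15/4 = 3.7500
α' = m·α / (1 + (m−1)·α)
   = 15/4 × 0.782 / (1 + (15/4 − 1) × 0.782)
   = 2.9325 / 3.1505 = 0.931

predicted reliability = 0.931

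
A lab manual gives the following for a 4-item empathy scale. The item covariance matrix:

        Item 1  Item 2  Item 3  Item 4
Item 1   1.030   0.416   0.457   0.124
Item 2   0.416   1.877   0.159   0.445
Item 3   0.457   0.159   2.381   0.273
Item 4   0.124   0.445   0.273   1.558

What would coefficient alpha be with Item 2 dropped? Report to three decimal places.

Remaining items: Item 1, Item 3, Item 4 (k = 3).
Σσᵢ² = 1.030 + 2.381 + 1.558 = 4.969
σ²_total = 4.969 + 2 × 0.854 = 6.677
α (item deleted) = (3/2)·(1 − 4.969/6.677) = 0.384

α = 0.384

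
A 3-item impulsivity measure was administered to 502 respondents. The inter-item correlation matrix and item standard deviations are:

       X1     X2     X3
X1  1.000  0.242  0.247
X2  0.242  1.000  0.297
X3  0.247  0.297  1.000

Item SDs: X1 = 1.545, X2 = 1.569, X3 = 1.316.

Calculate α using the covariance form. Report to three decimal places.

α = 0.511

Σσ²ᵢ = 1.545² + 1.569² + 1.316² = 6.5806
Covariances σ_ij = r_ij · s_i · s_j:
  σ(X1,X2) = 0.242 × 1.545 × 1.569 = 0.5866
  σ(X1,X3) = 0.247 × 1.545 × 1.316 = 0.5022
  σ(X2,X3) = 0.297 × 1.569 × 1.316 = 0.6132
σ²_T = Σσ²ᵢ + 2·Σσ_ij = 6.5806 + 2 × 1.7020 = 9.9846
α = (3/2)·(1 − 6.5806/9.9846) = 0.511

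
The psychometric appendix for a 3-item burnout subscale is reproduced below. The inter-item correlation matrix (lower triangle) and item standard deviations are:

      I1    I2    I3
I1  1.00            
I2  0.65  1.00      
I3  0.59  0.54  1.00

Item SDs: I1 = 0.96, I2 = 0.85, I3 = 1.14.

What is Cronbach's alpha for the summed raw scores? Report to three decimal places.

Σσ²ᵢ = 0.96² + 0.85² + 1.14² = 2.9437
Covariances σ_ij = r_ij · s_i · s_j:
  σ(I1,I2) = 0.65 × 0.96 × 0.85 = 0.5304
  σ(I1,I3) = 0.59 × 0.96 × 1.14 = 0.6457
  σ(I2,I3) = 0.54 × 0.85 × 1.14 = 0.5233
σ²_T = Σσ²ᵢ + 2·Σσ_ij = 2.9437 + 2 × 1.6994 = 6.3425
α = (3/2)·(1 − 2.9437/6.3425) = 0.804

α = 0.804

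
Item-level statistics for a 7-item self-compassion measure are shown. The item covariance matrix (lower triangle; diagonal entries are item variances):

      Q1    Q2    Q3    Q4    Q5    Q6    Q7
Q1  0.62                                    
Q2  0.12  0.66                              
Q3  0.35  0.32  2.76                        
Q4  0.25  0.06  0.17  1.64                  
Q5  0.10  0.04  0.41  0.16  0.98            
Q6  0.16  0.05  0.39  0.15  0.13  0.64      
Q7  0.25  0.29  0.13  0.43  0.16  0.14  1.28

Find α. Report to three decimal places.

sum of item variances = 0.62 + 0.66 + 2.76 + 1.64 + 0.98 + 0.64 + 1.28 = 8.58
Sum of off-diagonal covariances = 4.26
Var(T) = 8.58 + 2 × 4.26 = 17.10
α = (k/(k−1))·(1 − sum of item variances/Var(T)) = (7/6)·(1 − 8.58/17.10) = 0.581

α = 0.581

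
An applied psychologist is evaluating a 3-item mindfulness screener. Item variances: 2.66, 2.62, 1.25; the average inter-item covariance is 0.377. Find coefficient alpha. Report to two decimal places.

Σσᵢ² = 2.66 + 2.62 + 1.25 = 6.53
Sum of the 3 distinct covariances = 3 × 0.377 = 1.131
σ²_T = Σσᵢ² + 2·Σcov = 6.53 + 2 × 1.131 = 8.792
α = (3/2)·(1 − 6.53/8.792) = 0.39

α = 0.39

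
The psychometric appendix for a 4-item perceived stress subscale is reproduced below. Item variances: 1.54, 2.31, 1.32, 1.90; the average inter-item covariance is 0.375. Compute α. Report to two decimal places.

Σσ²ᵢ = 1.54 + 2.31 + 1.32 + 1.90 = 7.07
Sum of the 6 distinct covariances = 6 × 0.375 = 2.250
total variance = Σσ²ᵢ + 2·Σcov = 7.07 + 2 × 2.250 = 11.570
α = (4/3)·(1 − 7.07/11.570) = 0.52

α = 0.52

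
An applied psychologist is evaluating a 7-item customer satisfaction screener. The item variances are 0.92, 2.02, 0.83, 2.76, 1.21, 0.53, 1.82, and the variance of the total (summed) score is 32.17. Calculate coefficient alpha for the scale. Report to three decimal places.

Σσ²ᵢ = 0.92 + 2.02 + 0.83 + 2.76 + 1.21 + 0.53 + 1.82 = 10.09
α = (k/(k−1))·(1 − Σσ²ᵢ/σ²_total) = (7/6)·(1 − 10.09/32.17) = 0.801

coefficient alpha = 0.801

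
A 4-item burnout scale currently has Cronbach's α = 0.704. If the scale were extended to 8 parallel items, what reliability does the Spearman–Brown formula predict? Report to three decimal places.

Length factor m = 8/4 = 2.0000
α' = m·α / (1 + (m−1)·α)
   = 8/4 × 0.704 / (1 + (8/4 − 1) × 0.704)
   = 1.4080 / 1.7040 = 0.826

predicted reliability = 0.826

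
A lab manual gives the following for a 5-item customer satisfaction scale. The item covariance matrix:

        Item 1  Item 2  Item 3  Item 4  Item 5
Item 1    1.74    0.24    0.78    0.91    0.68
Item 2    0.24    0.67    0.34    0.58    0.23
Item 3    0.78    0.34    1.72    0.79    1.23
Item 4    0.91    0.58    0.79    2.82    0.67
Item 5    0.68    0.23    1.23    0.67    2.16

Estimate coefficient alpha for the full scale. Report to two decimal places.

α = 0.73

Σσᵢ² = 1.74 + 0.67 + 1.72 + 2.82 + 2.16 = 9.11
Σ_{i<j} σ_ij = 6.45
σ²_total = 9.11 + 2 × 6.45 = 22.01
α = (k/(k−1))·(1 − Σσᵢ²/σ²_total) = (5/4)·(1 − 9.11/22.01) = 0.73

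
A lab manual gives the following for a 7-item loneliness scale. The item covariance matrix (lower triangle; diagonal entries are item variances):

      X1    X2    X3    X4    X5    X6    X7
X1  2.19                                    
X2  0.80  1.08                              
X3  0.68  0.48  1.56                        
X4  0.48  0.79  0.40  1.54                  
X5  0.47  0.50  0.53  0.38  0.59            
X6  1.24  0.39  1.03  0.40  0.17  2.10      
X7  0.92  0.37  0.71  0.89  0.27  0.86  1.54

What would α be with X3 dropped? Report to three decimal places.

Remaining items: X1, X2, X4, X5, X6, X7 (k = 6).
sum of item variances = 2.19 + 1.08 + 1.54 + 0.59 + 2.10 + 1.54 = 9.04
Var(T) = 9.04 + 2 × 8.93 = 26.90
α (item deleted) = (6/5)·(1 − 9.04/26.90) = 0.797

α = 0.797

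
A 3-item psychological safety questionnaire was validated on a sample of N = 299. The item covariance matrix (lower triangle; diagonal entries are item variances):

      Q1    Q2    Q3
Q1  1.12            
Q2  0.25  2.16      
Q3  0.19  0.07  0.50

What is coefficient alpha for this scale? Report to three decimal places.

α = 0.319

Σσᵢ² = 1.12 + 2.16 + 0.50 = 3.78
Sum of the distinct covariances = 0.51
σ²_T = 3.78 + 2 × 0.51 = 4.80
α = (k/(k−1))·(1 − Σσᵢ²/σ²_T) = (3/2)·(1 − 3.78/4.80) = 0.319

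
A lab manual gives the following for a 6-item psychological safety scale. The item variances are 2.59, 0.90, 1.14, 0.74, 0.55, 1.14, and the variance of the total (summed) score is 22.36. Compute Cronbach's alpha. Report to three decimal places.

α = 0.821

Σσᵢ² = 2.59 + 0.90 + 1.14 + 0.74 + 0.55 + 1.14 = 7.06
α = (k/(k−1))·(1 − Σσᵢ²/total variance) = (6/5)·(1 − 7.06/22.36) = 0.821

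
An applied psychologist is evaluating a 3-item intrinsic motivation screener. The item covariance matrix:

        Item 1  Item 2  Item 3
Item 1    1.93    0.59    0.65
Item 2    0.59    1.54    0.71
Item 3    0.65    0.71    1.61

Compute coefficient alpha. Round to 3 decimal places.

α = 0.651

sum of item variances = 1.93 + 1.54 + 1.61 = 5.08
Sum of the distinct covariances = 1.95
σ²_total = 5.08 + 2 × 1.95 = 8.98
α = (k/(k−1))·(1 − sum of item variances/σ²_total) = (3/2)·(1 − 5.08/8.98) = 0.651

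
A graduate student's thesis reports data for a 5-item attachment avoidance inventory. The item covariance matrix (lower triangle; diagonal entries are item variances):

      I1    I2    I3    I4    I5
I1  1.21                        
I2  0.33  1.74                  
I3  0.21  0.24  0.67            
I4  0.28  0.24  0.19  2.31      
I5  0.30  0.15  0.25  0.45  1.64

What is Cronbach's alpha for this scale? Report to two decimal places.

α = 0.51

Σσ²ᵢ = 1.21 + 1.74 + 0.67 + 2.31 + 1.64 = 7.57
Σ_{i<j} σ_ij = 2.64
Var(T) = 7.57 + 2 × 2.64 = 12.85
α = (k/(k−1))·(1 − Σσ²ᵢ/Var(T)) = (5/4)·(1 − 7.57/12.85) = 0.51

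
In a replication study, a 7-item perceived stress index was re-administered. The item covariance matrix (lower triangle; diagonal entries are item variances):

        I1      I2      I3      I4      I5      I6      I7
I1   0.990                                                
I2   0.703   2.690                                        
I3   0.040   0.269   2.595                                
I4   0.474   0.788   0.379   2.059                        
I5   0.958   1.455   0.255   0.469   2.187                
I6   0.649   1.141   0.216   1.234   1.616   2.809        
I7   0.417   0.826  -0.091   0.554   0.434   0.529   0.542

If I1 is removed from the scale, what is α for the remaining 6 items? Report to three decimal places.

α = 0.732

Remaining items: I2, I3, I4, I5, I6, I7 (k = 6).
Σσ²ᵢ = 2.690 + 2.595 + 2.059 + 2.187 + 2.809 + 0.542 = 12.882
σ²_T = 12.882 + 2 × 10.074 = 33.030
α (item deleted) = (6/5)·(1 − 12.882/33.030) = 0.732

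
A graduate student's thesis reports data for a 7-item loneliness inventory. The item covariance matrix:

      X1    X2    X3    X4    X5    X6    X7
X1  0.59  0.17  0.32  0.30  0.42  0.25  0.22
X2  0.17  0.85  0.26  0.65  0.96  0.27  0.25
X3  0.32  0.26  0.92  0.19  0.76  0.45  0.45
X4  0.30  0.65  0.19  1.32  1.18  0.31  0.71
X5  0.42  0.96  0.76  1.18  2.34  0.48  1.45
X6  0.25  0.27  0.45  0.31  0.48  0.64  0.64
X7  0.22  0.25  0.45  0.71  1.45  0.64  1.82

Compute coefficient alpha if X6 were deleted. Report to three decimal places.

Remaining items: X1, X2, X3, X4, X5, X7 (k = 6).
Σσᵢ² = 0.59 + 0.85 + 0.92 + 1.32 + 2.34 + 1.82 = 7.84
total variance = 7.84 + 2 × 8.29 = 24.42
α (item deleted) = (6/5)·(1 − 7.84/24.42) = 0.815

coefficient alpha = 0.815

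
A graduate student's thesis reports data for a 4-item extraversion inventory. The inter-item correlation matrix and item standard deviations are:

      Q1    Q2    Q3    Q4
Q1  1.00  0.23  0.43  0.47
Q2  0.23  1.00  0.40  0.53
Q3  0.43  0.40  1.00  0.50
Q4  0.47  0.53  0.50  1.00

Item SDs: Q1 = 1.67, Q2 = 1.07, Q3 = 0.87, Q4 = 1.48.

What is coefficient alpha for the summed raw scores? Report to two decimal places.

Σσ²ᵢ = 1.67² + 1.07² + 0.87² + 1.48² = 6.8811
Covariances σ_ij = r_ij · s_i · s_j:
  σ(Q1,Q2) = 0.23 × 1.67 × 1.07 = 0.4110
  σ(Q1,Q3) = 0.43 × 1.67 × 0.87 = 0.6247
  σ(Q1,Q4) = 0.47 × 1.67 × 1.48 = 1.1617
  σ(Q2,Q3) = 0.40 × 1.07 × 0.87 = 0.3724
  σ(Q2,Q4) = 0.53 × 1.07 × 1.48 = 0.8393
  σ(Q3,Q4) = 0.50 × 0.87 × 1.48 = 0.6438
σ²_T = Σσ²ᵢ + 2·Σσ_ij = 6.8811 + 2 × 4.0529 = 14.9869
α = (4/3)·(1 − 6.8811/14.9869) = 0.72

α = 0.72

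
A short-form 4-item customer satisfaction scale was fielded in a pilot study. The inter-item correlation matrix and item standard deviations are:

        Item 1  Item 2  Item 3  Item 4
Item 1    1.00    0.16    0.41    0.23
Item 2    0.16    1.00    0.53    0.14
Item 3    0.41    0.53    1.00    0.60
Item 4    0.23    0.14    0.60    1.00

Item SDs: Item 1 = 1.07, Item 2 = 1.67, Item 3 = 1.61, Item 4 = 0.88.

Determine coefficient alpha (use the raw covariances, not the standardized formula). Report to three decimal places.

Σσ²ᵢ = 1.07² + 1.67² + 1.61² + 0.88² = 7.3003
Covariances σ_ij = r_ij · s_i · s_j:
  σ(Item 1,Item 2) = 0.16 × 1.07 × 1.67 = 0.2859
  σ(Item 1,Item 3) = 0.41 × 1.07 × 1.61 = 0.7063
  σ(Item 1,Item 4) = 0.23 × 1.07 × 0.88 = 0.2166
  σ(Item 2,Item 3) = 0.53 × 1.67 × 1.61 = 1.4250
  σ(Item 2,Item 4) = 0.14 × 1.67 × 0.88 = 0.2057
  σ(Item 3,Item 4) = 0.60 × 1.61 × 0.88 = 0.8501
σ²_T = Σσ²ᵢ + 2·Σσ_ij = 7.3003 + 2 × 3.6896 = 14.6795
α = (4/3)·(1 − 7.3003/14.6795) = 0.670

α = 0.670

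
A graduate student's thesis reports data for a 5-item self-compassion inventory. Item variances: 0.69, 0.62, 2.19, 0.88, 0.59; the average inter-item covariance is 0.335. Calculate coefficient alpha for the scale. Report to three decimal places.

α = 0.718

sum of item variances = 0.69 + 0.62 + 2.19 + 0.88 + 0.59 = 4.97
Sum of the 10 distinct covariances = 10 × 0.335 = 3.350
Var(T) = sum of item variances + 2·Σcov = 4.97 + 2 × 3.350 = 11.670
α = (5/4)·(1 − 4.97/11.670) = 0.718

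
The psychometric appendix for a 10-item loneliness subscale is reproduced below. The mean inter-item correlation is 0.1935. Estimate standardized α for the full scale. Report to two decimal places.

Standardized α = k·r̄ / (1 + (k−1)·r̄) = 10 × 0.1935 / (1 + 9 × 0.1935)
  = 1.9350 / 2.7415 = 0.71

α = 0.71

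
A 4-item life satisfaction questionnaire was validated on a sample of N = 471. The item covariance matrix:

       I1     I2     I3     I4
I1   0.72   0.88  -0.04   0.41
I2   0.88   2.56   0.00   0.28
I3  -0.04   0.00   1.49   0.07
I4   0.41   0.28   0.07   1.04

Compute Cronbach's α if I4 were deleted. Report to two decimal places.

Remaining items: I1, I2, I3 (k = 3).
Σσ²ᵢ = 0.72 + 2.56 + 1.49 = 4.77
σ²_T = 4.77 + 2 × 0.84 = 6.45
α (item deleted) = (3/2)·(1 − 4.77/6.45) = 0.39

Cronbach's α = 0.39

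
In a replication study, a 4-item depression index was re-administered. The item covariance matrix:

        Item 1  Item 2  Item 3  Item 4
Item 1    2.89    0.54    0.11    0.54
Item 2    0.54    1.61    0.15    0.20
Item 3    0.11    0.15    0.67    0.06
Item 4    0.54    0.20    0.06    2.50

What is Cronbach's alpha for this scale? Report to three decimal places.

Cronbach's alpha = 0.393

Σσ²ᵢ = 2.89 + 1.61 + 0.67 + 2.50 = 7.67
Σ_{i<j} σ_ij = 1.60
σ²_total = 7.67 + 2 × 1.60 = 10.87
α = (k/(k−1))·(1 − Σσ²ᵢ/σ²_total) = (4/3)·(1 − 7.67/10.87) = 0.393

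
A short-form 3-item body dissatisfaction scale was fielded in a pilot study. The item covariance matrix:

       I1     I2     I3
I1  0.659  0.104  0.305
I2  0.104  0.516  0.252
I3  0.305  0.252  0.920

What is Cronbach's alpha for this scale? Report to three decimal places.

Σσ²ᵢ = 0.659 + 0.516 + 0.920 = 2.095
Sum of the distinct covariances = 0.661
total variance = 2.095 + 2 × 0.661 = 3.417
α = (k/(k−1))·(1 − Σσ²ᵢ/total variance) = (3/2)·(1 − 2.095/3.417) = 0.580

Cronbach's alpha = 0.580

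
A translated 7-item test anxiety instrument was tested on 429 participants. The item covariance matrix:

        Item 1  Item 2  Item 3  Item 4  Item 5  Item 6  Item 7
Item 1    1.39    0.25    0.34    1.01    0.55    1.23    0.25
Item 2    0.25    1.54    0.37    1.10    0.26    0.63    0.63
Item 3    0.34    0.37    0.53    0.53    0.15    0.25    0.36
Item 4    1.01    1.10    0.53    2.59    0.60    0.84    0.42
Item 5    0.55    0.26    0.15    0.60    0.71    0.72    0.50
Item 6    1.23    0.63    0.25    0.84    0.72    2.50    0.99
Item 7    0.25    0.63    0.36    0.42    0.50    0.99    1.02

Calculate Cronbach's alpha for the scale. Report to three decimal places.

Cronbach's alpha = 0.816

ΣVar(i) = 1.39 + 1.54 + 0.53 + 2.59 + 0.71 + 2.50 + 1.02 = 10.28
Σ_{i<j} σ_ij = 11.98
total variance = 10.28 + 2 × 11.98 = 34.24
α = (k/(k−1))·(1 − ΣVar(i)/total variance) = (7/6)·(1 − 10.28/34.24) = 0.816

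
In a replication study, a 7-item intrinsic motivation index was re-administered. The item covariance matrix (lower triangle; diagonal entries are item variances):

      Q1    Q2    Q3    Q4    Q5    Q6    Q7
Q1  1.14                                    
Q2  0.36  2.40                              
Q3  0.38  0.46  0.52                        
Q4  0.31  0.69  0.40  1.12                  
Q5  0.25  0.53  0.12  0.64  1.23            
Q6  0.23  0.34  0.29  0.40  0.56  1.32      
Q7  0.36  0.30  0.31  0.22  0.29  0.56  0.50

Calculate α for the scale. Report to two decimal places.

α = 0.77

ΣVar(i) = 1.14 + 2.40 + 0.52 + 1.12 + 1.23 + 1.32 + 0.50 = 8.23
Sum of the distinct covariances = 8.00
Var(T) = 8.23 + 2 × 8.00 = 24.23
α = (k/(k−1))·(1 − ΣVar(i)/Var(T)) = (7/6)·(1 − 8.23/24.23) = 0.77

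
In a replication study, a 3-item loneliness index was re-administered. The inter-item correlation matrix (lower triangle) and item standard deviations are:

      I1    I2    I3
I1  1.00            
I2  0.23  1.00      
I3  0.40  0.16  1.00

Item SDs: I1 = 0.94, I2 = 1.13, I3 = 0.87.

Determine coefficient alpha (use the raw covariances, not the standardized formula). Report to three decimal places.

Σσ²ᵢ = 0.94² + 1.13² + 0.87² = 2.9174
Covariances σ_ij = r_ij · s_i · s_j:
  σ(I1,I2) = 0.23 × 0.94 × 1.13 = 0.2443
  σ(I1,I3) = 0.40 × 0.94 × 0.87 = 0.3271
  σ(I2,I3) = 0.16 × 1.13 × 0.87 = 0.1573
σ²_T = Σσ²ᵢ + 2·Σσ_ij = 2.9174 + 2 × 0.7287 = 4.3748
α = (3/2)·(1 − 2.9174/4.3748) = 0.500

coefficient alpha = 0.500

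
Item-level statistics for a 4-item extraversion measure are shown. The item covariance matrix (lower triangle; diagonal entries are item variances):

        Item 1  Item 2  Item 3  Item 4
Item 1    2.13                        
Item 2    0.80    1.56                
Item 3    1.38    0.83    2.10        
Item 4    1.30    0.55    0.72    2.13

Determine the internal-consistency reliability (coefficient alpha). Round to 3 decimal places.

α = 0.780

ΣVar(i) = 2.13 + 1.56 + 2.10 + 2.13 = 7.92
Σ_{i<j} σ_ij = 5.58
σ²_total = 7.92 + 2 × 5.58 = 19.08
α = (k/(k−1))·(1 − ΣVar(i)/σ²_total) = (4/3)·(1 − 7.92/19.08) = 0.780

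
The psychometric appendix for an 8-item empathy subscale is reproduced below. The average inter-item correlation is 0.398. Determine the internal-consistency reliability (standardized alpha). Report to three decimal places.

standardized alpha = 0.841

Standardized α = k·r̄ / (1 + (k−1)·r̄) = 8 × 0.398 / (1 + 7 × 0.398)
  = 3.1840 / 3.7860 = 0.841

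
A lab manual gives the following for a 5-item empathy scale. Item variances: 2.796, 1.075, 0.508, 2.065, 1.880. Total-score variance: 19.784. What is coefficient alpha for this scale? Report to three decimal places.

sum of item variances = 2.796 + 1.075 + 0.508 + 2.065 + 1.880 = 8.324
α = (k/(k−1))·(1 − sum of item variances/Var(T)) = (5/4)·(1 − 8.324/19.784) = 0.724

coefficient alpha = 0.724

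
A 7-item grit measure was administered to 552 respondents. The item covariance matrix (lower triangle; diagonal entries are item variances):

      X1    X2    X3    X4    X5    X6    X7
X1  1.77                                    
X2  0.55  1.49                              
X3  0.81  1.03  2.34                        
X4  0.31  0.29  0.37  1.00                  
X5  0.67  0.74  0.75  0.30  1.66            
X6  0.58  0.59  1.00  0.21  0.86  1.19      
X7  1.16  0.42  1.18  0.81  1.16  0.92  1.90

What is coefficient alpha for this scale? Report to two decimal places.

ΣVar(i) = 1.77 + 1.49 + 2.34 + 1.00 + 1.66 + 1.19 + 1.90 = 11.35
Sum of the distinct covariances = 14.71
σ²_total = 11.35 + 2 × 14.71 = 40.77
α = (k/(k−1))·(1 − ΣVar(i)/σ²_total) = (7/6)·(1 − 11.35/40.77) = 0.84

coefficient alpha = 0.84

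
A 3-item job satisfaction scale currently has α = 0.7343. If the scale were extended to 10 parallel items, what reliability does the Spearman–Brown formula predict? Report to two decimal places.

predicted reliability = 0.90

Length factor m = 10/3 = 3.3333
α' = m·α / (1 + (m−1)·α)
   = 10/3 × 0.7343 / (1 + (10/3 − 1) × 0.7343)
   = 2.4477 / 2.7134 = 0.90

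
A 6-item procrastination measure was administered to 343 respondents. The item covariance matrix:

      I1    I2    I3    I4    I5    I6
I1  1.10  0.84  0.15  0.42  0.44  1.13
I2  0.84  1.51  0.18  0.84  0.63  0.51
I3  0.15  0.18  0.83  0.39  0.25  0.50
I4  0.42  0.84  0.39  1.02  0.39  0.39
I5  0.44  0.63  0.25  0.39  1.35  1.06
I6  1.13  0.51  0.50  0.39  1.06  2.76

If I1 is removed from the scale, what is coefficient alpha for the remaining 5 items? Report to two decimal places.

Remaining items: I2, I3, I4, I5, I6 (k = 5).
Σσᵢ² = 1.51 + 0.83 + 1.02 + 1.35 + 2.76 = 7.47
total variance = 7.47 + 2 × 5.14 = 17.75
α (item deleted) = (5/4)·(1 − 7.47/17.75) = 0.72

coefficient alpha = 0.72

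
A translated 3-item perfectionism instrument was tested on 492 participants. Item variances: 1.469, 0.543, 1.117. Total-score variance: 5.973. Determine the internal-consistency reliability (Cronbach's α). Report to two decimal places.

Cronbach's α = 0.71

Σσᵢ² = 1.469 + 0.543 + 1.117 = 3.129
α = (k/(k−1))·(1 − Σσᵢ²/σ²_total) = (3/2)·(1 − 3.129/5.973) = 0.71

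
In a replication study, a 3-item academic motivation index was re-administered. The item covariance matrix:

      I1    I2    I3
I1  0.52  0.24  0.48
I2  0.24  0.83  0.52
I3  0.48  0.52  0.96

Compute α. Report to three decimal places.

α = 0.777

sum of item variances = 0.52 + 0.83 + 0.96 = 2.31
Sum of off-diagonal covariances = 1.24
σ²_T = 2.31 + 2 × 1.24 = 4.79
α = (k/(k−1))·(1 − sum of item variances/σ²_T) = (3/2)·(1 − 2.31/4.79) = 0.777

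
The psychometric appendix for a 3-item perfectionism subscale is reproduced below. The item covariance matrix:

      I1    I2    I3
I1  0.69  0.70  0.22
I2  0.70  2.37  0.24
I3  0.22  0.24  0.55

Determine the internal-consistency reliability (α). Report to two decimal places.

Σσ²ᵢ = 0.69 + 2.37 + 0.55 = 3.61
Sum of off-diagonal covariances = 1.16
total variance = 3.61 + 2 × 1.16 = 5.93
α = (k/(k−1))·(1 − Σσ²ᵢ/total variance) = (3/2)·(1 − 3.61/5.93) = 0.59

α = 0.59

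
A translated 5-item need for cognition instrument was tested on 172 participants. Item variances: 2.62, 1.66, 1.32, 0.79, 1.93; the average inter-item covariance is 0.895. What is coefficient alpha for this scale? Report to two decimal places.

α = 0.85

sum of item variances = 2.62 + 1.66 + 1.32 + 0.79 + 1.93 = 8.32
Sum of the 10 distinct covariances = 10 × 0.895 = 8.950
total variance = sum of item variances + 2·Σcov = 8.32 + 2 × 8.950 = 26.220
α = (5/4)·(1 − 8.32/26.220) = 0.85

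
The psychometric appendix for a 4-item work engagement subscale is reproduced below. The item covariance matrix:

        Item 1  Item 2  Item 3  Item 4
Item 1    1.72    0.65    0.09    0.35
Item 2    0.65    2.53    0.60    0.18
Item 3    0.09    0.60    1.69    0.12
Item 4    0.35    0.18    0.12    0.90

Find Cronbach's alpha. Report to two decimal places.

ΣVar(i) = 1.72 + 2.53 + 1.69 + 0.90 = 6.84
Sum of the distinct covariances = 1.99
σ²_T = 6.84 + 2 × 1.99 = 10.82
α = (k/(k−1))·(1 − ΣVar(i)/σ²_T) = (4/3)·(1 − 6.84/10.82) = 0.49

Cronbach's alpha = 0.49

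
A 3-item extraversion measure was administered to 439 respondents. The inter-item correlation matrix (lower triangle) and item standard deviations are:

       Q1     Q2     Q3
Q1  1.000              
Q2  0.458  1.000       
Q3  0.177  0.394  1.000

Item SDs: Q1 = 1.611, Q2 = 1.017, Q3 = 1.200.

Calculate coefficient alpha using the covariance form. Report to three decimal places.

Σσ²ᵢ = 1.611² + 1.017² + 1.200² = 5.0696
Covariances σ_ij = r_ij · s_i · s_j:
  σ(Q1,Q2) = 0.458 × 1.611 × 1.017 = 0.7504
  σ(Q1,Q3) = 0.177 × 1.611 × 1.200 = 0.3422
  σ(Q2,Q3) = 0.394 × 1.017 × 1.200 = 0.4808
σ²_T = Σσ²ᵢ + 2·Σσ_ij = 5.0696 + 2 × 1.5734 = 8.2164
α = (3/2)·(1 − 5.0696/8.2164) = 0.574

coefficient alpha = 0.574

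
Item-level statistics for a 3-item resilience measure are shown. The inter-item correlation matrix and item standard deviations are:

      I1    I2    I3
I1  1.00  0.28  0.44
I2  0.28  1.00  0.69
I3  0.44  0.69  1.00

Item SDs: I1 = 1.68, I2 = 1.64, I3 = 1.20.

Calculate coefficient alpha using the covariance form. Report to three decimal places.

α = 0.697

Σσ²ᵢ = 1.68² + 1.64² + 1.20² = 6.9520
Covariances σ_ij = r_ij · s_i · s_j:
  σ(I1,I2) = 0.28 × 1.68 × 1.64 = 0.7715
  σ(I1,I3) = 0.44 × 1.68 × 1.20 = 0.8870
  σ(I2,I3) = 0.69 × 1.64 × 1.20 = 1.3579
σ²_T = Σσ²ᵢ + 2·Σσ_ij = 6.9520 + 2 × 3.0164 = 12.9848
α = (3/2)·(1 − 6.9520/12.9848) = 0.697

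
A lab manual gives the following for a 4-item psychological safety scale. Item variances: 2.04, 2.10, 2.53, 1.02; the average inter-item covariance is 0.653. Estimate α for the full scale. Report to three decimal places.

Σσ²ᵢ = 2.04 + 2.10 + 2.53 + 1.02 = 7.69
Sum of the 6 distinct covariances = 6 × 0.653 = 3.918
total variance = Σσ²ᵢ + 2·Σcov = 7.69 + 2 × 3.918 = 15.526
α = (4/3)·(1 − 7.69/15.526) = 0.673

α = 0.673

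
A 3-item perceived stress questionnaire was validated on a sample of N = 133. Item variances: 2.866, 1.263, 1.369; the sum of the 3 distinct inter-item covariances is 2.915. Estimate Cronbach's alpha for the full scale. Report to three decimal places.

Σσ²ᵢ = 2.866 + 1.263 + 1.369 = 5.498
Sum of distinct covariances = 2.915
total variance = Σσ²ᵢ + 2·Σcov = 5.498 + 2 × 2.915 = 11.328
α = (3/2)·(1 − 5.498/11.328) = 0.772

α = 0.772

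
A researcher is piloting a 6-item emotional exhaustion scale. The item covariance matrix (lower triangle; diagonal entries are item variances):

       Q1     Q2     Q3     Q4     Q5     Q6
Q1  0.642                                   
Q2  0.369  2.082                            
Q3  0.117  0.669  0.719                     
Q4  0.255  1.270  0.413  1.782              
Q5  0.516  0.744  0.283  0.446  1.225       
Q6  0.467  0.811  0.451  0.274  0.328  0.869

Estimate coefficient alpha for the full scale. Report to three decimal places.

ΣVar(i) = 0.642 + 2.082 + 0.719 + 1.782 + 1.225 + 0.869 = 7.319
Σ_{i<j} σ_ij = 7.413
σ²_T = 7.319 + 2 × 7.413 = 22.145
α = (k/(k−1))·(1 − ΣVar(i)/σ²_T) = (6/5)·(1 − 7.319/22.145) = 0.803

α = 0.803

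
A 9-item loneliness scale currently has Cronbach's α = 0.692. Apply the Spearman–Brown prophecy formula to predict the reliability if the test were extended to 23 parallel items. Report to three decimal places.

predicted reliability = 0.852

Length factor m = 23/9 = 2.5556
α' = m·α / (1 + (m−1)·α)
   = 23/9 × 0.692 / (1 + (23/9 − 1) × 0.692)
   = 1.7684 / 2.0764 = 0.852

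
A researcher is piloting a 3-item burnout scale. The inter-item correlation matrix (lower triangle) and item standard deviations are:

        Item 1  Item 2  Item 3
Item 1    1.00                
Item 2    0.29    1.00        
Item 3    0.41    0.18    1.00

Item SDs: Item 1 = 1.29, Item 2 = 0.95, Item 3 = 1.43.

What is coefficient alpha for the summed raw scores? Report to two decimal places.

α = 0.56

Σσ²ᵢ = 1.29² + 0.95² + 1.43² = 4.6115
Covariances σ_ij = r_ij · s_i · s_j:
  σ(Item 1,Item 2) = 0.29 × 1.29 × 0.95 = 0.3554
  σ(Item 1,Item 3) = 0.41 × 1.29 × 1.43 = 0.7563
  σ(Item 2,Item 3) = 0.18 × 0.95 × 1.43 = 0.2445
σ²_T = Σσ²ᵢ + 2·Σσ_ij = 4.6115 + 2 × 1.3562 = 7.3239
α = (3/2)·(1 − 4.6115/7.3239) = 0.56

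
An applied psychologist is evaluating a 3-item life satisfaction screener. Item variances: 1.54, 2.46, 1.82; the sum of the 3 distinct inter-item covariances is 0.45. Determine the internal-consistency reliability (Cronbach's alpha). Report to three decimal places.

Σσ²ᵢ = 1.54 + 2.46 + 1.82 = 5.82
Sum of distinct covariances = 0.45
σ²_T = Σσ²ᵢ + 2·Σcov = 5.82 + 2 × 0.45 = 6.72
α = (3/2)·(1 − 5.82/6.72) = 0.201

Cronbach's alpha = 0.201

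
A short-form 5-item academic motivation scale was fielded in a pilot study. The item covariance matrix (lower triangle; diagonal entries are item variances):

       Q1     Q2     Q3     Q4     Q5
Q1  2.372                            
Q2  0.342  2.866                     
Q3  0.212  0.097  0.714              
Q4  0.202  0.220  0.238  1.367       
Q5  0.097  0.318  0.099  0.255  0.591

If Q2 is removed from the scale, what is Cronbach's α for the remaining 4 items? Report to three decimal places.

α = 0.406

Remaining items: Q1, Q3, Q4, Q5 (k = 4).
ΣVar(i) = 2.372 + 0.714 + 1.367 + 0.591 = 5.044
total variance = 5.044 + 2 × 1.103 = 7.250
α (item deleted) = (4/3)·(1 − 5.044/7.250) = 0.406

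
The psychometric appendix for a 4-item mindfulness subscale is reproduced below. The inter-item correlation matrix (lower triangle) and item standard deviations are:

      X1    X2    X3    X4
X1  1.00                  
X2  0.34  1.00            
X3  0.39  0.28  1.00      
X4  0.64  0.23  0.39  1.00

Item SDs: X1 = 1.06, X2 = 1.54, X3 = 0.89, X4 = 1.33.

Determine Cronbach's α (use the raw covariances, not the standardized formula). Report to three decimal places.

Σσ²ᵢ = 1.06² + 1.54² + 0.89² + 1.33² = 6.0562
Covariances σ_ij = r_ij · s_i · s_j:
  σ(X1,X2) = 0.34 × 1.06 × 1.54 = 0.5550
  σ(X1,X3) = 0.39 × 1.06 × 0.89 = 0.3679
  σ(X1,X4) = 0.64 × 1.06 × 1.33 = 0.9023
  σ(X2,X3) = 0.28 × 1.54 × 0.89 = 0.3838
  σ(X2,X4) = 0.23 × 1.54 × 1.33 = 0.4711
  σ(X3,X4) = 0.39 × 0.89 × 1.33 = 0.4616
σ²_T = Σσ²ᵢ + 2·Σσ_ij = 6.0562 + 2 × 3.1417 = 12.3396
α = (4/3)·(1 − 6.0562/12.3396) = 0.679

α = 0.679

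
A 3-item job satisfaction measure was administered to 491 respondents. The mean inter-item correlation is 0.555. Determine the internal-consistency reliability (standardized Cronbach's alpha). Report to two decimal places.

standardized Cronbach's alpha = 0.79

Standardized α = k·r̄ / (1 + (k−1)·r̄) = 3 × 0.555 / (1 + 2 × 0.555)
  = 1.6650 / 2.1100 = 0.79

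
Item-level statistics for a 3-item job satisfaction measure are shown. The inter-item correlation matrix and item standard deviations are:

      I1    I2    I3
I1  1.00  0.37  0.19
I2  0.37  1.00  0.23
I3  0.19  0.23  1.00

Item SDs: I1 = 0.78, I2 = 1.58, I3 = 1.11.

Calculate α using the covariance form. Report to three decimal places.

α = 0.481

Σσ²ᵢ = 0.78² + 1.58² + 1.11² = 4.3369
Covariances σ_ij = r_ij · s_i · s_j:
  σ(I1,I2) = 0.37 × 0.78 × 1.58 = 0.4560
  σ(I1,I3) = 0.19 × 0.78 × 1.11 = 0.1645
  σ(I2,I3) = 0.23 × 1.58 × 1.11 = 0.4034
σ²_T = Σσ²ᵢ + 2·Σσ_ij = 4.3369 + 2 × 1.0239 = 6.3847
α = (3/2)·(1 − 4.3369/6.3847) = 0.481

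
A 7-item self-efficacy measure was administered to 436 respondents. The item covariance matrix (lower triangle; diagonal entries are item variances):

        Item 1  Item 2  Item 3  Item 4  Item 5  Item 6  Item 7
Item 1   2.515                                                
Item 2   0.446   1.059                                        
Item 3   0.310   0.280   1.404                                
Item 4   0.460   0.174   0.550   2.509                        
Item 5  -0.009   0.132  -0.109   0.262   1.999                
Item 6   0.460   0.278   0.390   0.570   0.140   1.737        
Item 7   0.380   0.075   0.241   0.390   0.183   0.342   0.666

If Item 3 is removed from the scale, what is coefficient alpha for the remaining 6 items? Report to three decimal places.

Remaining items: Item 1, Item 2, Item 4, Item 5, Item 6, Item 7 (k = 6).
ΣVar(i) = 2.515 + 1.059 + 2.509 + 1.999 + 1.737 + 0.666 = 10.485
σ²_T = 10.485 + 2 × 4.283 = 19.051
α (item deleted) = (6/5)·(1 − 10.485/19.051) = 0.540

α = 0.540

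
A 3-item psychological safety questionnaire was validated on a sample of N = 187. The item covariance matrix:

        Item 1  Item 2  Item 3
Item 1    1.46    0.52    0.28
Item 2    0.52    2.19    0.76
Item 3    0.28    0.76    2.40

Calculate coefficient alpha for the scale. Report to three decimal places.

ΣVar(i) = 1.46 + 2.19 + 2.40 = 6.05
Sum of off-diagonal covariances = 1.56
σ²_total = 6.05 + 2 × 1.56 = 9.17
α = (k/(k−1))·(1 − ΣVar(i)/σ²_total) = (3/2)·(1 − 6.05/9.17) = 0.510

α = 0.510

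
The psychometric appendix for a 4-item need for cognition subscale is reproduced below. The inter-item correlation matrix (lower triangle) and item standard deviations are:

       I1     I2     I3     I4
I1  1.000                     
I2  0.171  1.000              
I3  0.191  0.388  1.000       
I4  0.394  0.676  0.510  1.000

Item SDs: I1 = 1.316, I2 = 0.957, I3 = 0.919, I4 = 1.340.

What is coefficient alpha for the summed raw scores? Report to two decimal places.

Σσ²ᵢ = 1.316² + 0.957² + 0.919² + 1.340² = 5.2879
Covariances σ_ij = r_ij · s_i · s_j:
  σ(I1,I2) = 0.171 × 1.316 × 0.957 = 0.2154
  σ(I1,I3) = 0.191 × 1.316 × 0.919 = 0.2310
  σ(I1,I4) = 0.394 × 1.316 × 1.340 = 0.6948
  σ(I2,I3) = 0.388 × 0.957 × 0.919 = 0.3412
  σ(I2,I4) = 0.676 × 0.957 × 1.340 = 0.8669
  σ(I3,I4) = 0.510 × 0.919 × 1.340 = 0.6280
σ²_T = Σσ²ᵢ + 2·Σσ_ij = 5.2879 + 2 × 2.9773 = 11.2425
α = (4/3)·(1 − 5.2879/11.2425) = 0.71

α = 0.71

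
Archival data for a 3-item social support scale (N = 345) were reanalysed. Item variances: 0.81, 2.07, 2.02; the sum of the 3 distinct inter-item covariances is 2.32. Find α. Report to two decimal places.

Σσᵢ² = 0.81 + 2.07 + 2.02 = 4.90
Sum of distinct covariances = 2.32
total variance = Σσᵢ² + 2·Σcov = 4.90 + 2 × 2.32 = 9.54
α = (3/2)·(1 − 4.90/9.54) = 0.73

α = 0.73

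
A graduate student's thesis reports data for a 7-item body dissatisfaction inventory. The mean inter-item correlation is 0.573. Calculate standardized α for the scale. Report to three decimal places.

Standardized α = k·r̄ / (1 + (k−1)·r̄) = 7 × 0.573 / (1 + 6 × 0.573)
  = 4.0110 / 4.4380 = 0.904

α = 0.904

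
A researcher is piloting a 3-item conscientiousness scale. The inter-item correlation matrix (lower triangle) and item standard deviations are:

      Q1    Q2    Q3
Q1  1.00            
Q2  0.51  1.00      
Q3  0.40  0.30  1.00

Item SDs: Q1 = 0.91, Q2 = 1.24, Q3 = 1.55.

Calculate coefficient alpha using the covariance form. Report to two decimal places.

coefficient alpha = 0.63

Σσ²ᵢ = 0.91² + 1.24² + 1.55² = 4.7682
Covariances σ_ij = r_ij · s_i · s_j:
  σ(Q1,Q2) = 0.51 × 0.91 × 1.24 = 0.5755
  σ(Q1,Q3) = 0.40 × 0.91 × 1.55 = 0.5642
  σ(Q2,Q3) = 0.30 × 1.24 × 1.55 = 0.5766
σ²_T = Σσ²ᵢ + 2·Σσ_ij = 4.7682 + 2 × 1.7163 = 8.2008
α = (3/2)·(1 − 4.7682/8.2008) = 0.63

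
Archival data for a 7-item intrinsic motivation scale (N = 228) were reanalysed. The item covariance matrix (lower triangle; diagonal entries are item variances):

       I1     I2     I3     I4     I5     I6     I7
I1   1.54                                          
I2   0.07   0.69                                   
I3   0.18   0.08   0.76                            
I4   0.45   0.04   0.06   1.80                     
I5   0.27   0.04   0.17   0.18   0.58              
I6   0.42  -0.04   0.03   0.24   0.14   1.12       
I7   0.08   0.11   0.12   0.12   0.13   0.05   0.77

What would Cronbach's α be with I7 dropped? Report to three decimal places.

α = 0.502

Remaining items: I1, I2, I3, I4, I5, I6 (k = 6).
Σσ²ᵢ = 1.54 + 0.69 + 0.76 + 1.80 + 0.58 + 1.12 = 6.49
Var(T) = 6.49 + 2 × 2.33 = 11.15
α (item deleted) = (6/5)·(1 − 6.49/11.15) = 0.502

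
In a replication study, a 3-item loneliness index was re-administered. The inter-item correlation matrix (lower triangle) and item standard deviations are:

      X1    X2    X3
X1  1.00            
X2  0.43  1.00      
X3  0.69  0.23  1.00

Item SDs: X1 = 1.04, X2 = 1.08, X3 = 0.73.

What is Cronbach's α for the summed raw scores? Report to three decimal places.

α = 0.691

Σσ²ᵢ = 1.04² + 1.08² + 0.73² = 2.7809
Covariances σ_ij = r_ij · s_i · s_j:
  σ(X1,X2) = 0.43 × 1.04 × 1.08 = 0.4830
  σ(X1,X3) = 0.69 × 1.04 × 0.73 = 0.5238
  σ(X2,X3) = 0.23 × 1.08 × 0.73 = 0.1813
σ²_T = Σσ²ᵢ + 2·Σσ_ij = 2.7809 + 2 × 1.1881 = 5.1571
α = (3/2)·(1 − 2.7809/5.1571) = 0.691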